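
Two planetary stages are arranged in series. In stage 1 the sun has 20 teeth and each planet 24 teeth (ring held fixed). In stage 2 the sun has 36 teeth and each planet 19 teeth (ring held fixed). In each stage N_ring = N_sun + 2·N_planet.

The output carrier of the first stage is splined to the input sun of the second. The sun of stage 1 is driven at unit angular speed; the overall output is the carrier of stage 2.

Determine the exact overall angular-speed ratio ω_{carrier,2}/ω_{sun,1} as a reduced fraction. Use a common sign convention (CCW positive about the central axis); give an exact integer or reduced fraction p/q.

9/121

Stage 1: N_ring = 20 + 2·24 = 68
Stage 1: 20(ω_s−ω_c) = −68(ω_r−ω_c),  ω_r=0, ω_s=1
Stage 1: 20(1−ω_c) = −68(0−ω_c)  ⇒  88ω_c = 20  ⇒  ω_c = 5/22
  ⇒ ω_c¹/ω_s¹ = 5/22
Stage 2: N_ring = 36 + 2·19 = 74
Stage 2: 36(ω_s−ω_c) = −74(ω_r−ω_c),  ω_r=0, ω_s=1
Stage 2: 36(1−ω_c) = −74(0−ω_c)  ⇒  110ω_c = 36  ⇒  ω_c = 18/55
  ⇒ ω_c²/ω_s² = 18/55
Coupling ω_s² = ω_c¹ ⇒ overall = 5/22 × 18/55 = 9/121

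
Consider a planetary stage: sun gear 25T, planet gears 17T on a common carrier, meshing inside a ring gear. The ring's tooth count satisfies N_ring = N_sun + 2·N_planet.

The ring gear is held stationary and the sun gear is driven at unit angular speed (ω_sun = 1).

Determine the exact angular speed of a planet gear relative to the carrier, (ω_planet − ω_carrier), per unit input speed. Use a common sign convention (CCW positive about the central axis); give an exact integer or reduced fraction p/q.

-1475/1428

N_ring = 25 + 2·17 = 59
25(ω_s−ω_c) = −59(ω_r−ω_c),  ω_r=0, ω_s=1
25(1−ω_c) = −59(0−ω_c)  ⇒  84ω_c = 25  ⇒  ω_c = 25/84
sun–planet: 25·(1−25/84) = −17·(ω_p−ω_c)  ⇒  ω_p−ω_c = −(25/17)·(59/84) = -1475/1428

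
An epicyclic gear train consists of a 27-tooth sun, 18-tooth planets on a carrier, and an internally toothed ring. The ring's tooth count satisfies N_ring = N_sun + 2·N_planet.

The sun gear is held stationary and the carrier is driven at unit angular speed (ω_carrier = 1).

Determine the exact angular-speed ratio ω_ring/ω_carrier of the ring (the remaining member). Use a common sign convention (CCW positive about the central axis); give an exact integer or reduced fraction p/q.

N_ring = 27 + 2·18 = 63
27(ω_s−ω_c) = −63(ω_r−ω_c),  ω_s=0, ω_c=1
ω_r = 1 − (27/63)(0−1) = 10/7
ω_r/ω_c = 10/7

10/7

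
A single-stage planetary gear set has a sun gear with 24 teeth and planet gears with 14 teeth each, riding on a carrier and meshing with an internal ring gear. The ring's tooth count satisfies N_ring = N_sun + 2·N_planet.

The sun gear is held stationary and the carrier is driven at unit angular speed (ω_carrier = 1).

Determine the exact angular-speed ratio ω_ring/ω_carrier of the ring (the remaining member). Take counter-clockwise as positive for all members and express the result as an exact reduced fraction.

19/13

N_ring = 24 + 2·14 = 52
24(ω_s−ω_c) = −52(ω_r−ω_c),  ω_s=0, ω_c=1
ω_r = 1 − (24/52)(0−1) = 19/13
ω_r/ω_c = 19/13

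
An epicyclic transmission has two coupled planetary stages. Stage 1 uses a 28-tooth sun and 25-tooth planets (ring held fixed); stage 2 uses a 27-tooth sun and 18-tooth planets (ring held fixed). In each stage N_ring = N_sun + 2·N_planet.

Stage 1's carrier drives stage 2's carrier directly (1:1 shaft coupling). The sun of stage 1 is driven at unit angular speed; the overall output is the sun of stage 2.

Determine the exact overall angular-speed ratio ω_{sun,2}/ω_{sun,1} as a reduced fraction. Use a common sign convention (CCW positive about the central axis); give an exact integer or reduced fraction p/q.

Stage 1: N_ring = 28 + 2·25 = 78
Stage 1: 28(ω_s−ω_c) = −78(ω_r−ω_c),  ω_r=0, ω_s=1
Stage 1: 28(1−ω_c) = −78(0−ω_c)  ⇒  106ω_c = 28  ⇒  ω_c = 14/53
  ⇒ ω_c¹/ω_s¹ = 14/53
Stage 2: N_ring = 27 + 2·18 = 63
Stage 2: 27(ω_s−ω_c) = −63(ω_r−ω_c),  ω_r=0, ω_c=1
Stage 2: ω_s = 1 − (63/27)(0−1) = 10/3
  ⇒ ω_s²/ω_c² = 10/3
Coupling ω_c² = ω_c¹ ⇒ overall = 14/53 × 10/3 = 140/159

140/159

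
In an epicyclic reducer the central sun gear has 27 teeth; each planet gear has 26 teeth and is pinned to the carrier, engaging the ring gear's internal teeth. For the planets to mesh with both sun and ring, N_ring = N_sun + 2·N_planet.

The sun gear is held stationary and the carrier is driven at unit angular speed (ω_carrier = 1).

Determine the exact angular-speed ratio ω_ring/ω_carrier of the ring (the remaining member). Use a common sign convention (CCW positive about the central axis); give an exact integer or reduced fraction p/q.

106/79

N_ring = 27 + 2·26 = 79
27(ω_s−ω_c) = −79(ω_r−ω_c),  ω_s=0, ω_c=1
ω_r = 1 − (27/79)(0−1) = 106/79
ω_r/ω_c = 106/79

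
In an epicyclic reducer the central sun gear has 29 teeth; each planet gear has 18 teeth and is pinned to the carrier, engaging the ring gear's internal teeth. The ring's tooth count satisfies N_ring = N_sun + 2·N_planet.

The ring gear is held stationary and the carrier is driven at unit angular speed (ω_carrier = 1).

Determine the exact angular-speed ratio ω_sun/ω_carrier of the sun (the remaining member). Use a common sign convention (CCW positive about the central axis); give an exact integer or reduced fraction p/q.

94/29

N_ring = 29 + 2·18 = 65
29(ω_s−ω_c) = −65(ω_r−ω_c),  ω_r=0, ω_c=1
ω_s = 1 − (65/29)(0−1) = 94/29
ω_s/ω_c = 94/29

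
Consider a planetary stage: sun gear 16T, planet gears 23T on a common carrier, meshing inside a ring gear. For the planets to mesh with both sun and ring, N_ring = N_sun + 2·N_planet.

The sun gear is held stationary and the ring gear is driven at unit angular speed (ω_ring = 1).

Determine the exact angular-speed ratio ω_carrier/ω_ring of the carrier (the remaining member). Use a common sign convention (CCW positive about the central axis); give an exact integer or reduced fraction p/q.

31/39

N_ring = 16 + 2·23 = 62
16(ω_s−ω_c) = −62(ω_r−ω_c),  ω_s=0, ω_r=1
16(0−ω_c) = −62(1−ω_c)  ⇒  78ω_c = 62  ⇒  ω_c = 31/39
ω_c/ω_r = 31/39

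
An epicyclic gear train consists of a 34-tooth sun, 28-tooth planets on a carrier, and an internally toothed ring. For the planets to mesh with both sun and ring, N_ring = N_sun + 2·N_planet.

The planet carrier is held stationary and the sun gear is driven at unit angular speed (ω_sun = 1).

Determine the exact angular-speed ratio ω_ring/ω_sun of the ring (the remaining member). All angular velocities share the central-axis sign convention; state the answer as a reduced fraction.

N_ring = 34 + 2·28 = 90
34(ω_s−ω_c) = −90(ω_r−ω_c),  ω_c=0, ω_s=1
ω_r = 0 − (34/90)(1−0) = -17/45
ω_r/ω_s = -17/45

-17/45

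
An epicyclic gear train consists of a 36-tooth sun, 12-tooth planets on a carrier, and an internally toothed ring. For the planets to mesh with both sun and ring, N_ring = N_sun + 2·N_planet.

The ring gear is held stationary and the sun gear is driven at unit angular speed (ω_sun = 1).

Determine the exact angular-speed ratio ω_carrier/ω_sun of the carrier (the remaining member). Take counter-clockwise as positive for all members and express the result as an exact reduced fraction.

N_ring = 36 + 2·12 = 60
36(ω_s−ω_c) = −60(ω_r−ω_c),  ω_r=0, ω_s=1
36(1−ω_c) = −60(0−ω_c)  ⇒  96ω_c = 36  ⇒  ω_c = 3/8
ω_c/ω_s = 3/8

3/8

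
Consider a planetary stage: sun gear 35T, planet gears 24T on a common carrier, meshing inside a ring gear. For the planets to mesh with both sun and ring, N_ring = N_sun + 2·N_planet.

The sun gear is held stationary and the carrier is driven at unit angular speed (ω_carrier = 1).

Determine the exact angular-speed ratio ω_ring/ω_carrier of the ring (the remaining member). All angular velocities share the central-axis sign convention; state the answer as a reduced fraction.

N_ring = 35 + 2·24 = 83
35(ω_s−ω_c) = −83(ω_r−ω_c),  ω_s=0, ω_c=1
ω_r = 1 − (35/83)(0−1) = 118/83
ω_r/ω_c = 118/83

118/83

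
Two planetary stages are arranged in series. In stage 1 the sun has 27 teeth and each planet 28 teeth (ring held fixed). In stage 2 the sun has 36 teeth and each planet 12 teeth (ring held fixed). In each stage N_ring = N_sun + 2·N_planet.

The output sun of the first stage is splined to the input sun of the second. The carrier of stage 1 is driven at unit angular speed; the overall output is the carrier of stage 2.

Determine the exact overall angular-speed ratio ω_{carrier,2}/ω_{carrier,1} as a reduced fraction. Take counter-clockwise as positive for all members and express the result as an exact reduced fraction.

Stage 1: N_ring = 27 + 2·28 = 83
Stage 1: 27(ω_s−ω_c) = −83(ω_r−ω_c),  ω_r=0, ω_c=1
Stage 1: ω_s = 1 − (83/27)(0−1) = 110/27
  ⇒ ω_s¹/ω_c¹ = 110/27
Stage 2: N_ring = 36 + 2·12 = 60
Stage 2: 36(ω_s−ω_c) = −60(ω_r−ω_c),  ω_r=0, ω_s=1
Stage 2: 36(1−ω_c) = −60(0−ω_c)  ⇒  96ω_c = 36  ⇒  ω_c = 3/8
  ⇒ ω_c²/ω_s² = 3/8
Coupling ω_s² = ω_s¹ ⇒ overall = 110/27 × 3/8 = 55/36

55/36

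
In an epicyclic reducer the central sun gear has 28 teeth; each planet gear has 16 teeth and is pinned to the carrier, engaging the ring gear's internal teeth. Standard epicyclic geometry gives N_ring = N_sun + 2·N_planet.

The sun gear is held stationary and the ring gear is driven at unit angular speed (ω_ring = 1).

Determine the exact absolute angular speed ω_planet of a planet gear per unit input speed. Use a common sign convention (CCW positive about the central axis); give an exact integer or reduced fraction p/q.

N_ring = 28 + 2·16 = 60
28(ω_s−ω_c) = −60(ω_r−ω_c),  ω_s=0, ω_r=1
28(0−ω_c) = −60(1−ω_c)  ⇒  88ω_c = 60  ⇒  ω_c = 15/22
sun–planet: 28·(0−15/22) = −16·(ω_p−ω_c)  ⇒  ω_p−ω_c = −(28/16)·(-15/22) = 105/88
ω_p = 15/22 + 105/88 = 15/8

15/8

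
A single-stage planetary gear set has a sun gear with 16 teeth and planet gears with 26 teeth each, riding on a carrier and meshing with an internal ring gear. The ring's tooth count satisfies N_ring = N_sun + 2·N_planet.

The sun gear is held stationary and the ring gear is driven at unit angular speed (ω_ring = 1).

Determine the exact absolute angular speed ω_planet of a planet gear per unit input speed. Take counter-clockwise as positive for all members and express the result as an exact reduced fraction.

17/13

N_ring = 16 + 2·26 = 68
16(ω_s−ω_c) = −68(ω_r−ω_c),  ω_s=0, ω_r=1
16(0−ω_c) = −68(1−ω_c)  ⇒  84ω_c = 68  ⇒  ω_c = 17/21
sun–planet: 16·(0−17/21) = −26·(ω_p−ω_c)  ⇒  ω_p−ω_c = −(16/26)·(-17/21) = 136/273
ω_p = 17/21 + 136/273 = 17/13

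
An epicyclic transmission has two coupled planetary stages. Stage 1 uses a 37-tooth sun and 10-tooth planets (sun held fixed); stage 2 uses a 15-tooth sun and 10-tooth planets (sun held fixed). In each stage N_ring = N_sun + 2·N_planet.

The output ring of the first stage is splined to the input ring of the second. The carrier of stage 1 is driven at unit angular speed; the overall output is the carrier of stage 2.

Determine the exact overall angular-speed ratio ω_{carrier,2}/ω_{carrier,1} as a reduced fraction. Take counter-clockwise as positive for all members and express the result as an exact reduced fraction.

Stage 1: N_ring = 37 + 2·10 = 57
Stage 1: 37(ω_s−ω_c) = −57(ω_r−ω_c),  ω_s=0, ω_c=1
Stage 1: ω_r = 1 − (37/57)(0−1) = 94/57
  ⇒ ω_r¹/ω_c¹ = 94/57
Stage 2: N_ring = 15 + 2·10 = 35
Stage 2: 15(ω_s−ω_c) = −35(ω_r−ω_c),  ω_s=0, ω_r=1
Stage 2: 15(0−ω_c) = −35(1−ω_c)  ⇒  50ω_c = 35  ⇒  ω_c = 7/10
  ⇒ ω_c²/ω_r² = 7/10
Coupling ω_r² = ω_r¹ ⇒ overall = 94/57 × 7/10 = 329/285

329/285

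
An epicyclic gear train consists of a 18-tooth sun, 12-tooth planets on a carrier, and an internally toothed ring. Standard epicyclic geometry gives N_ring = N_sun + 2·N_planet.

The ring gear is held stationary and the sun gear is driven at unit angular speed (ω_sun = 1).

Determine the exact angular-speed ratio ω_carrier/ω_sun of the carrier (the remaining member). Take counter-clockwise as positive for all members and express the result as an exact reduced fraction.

3/10

N_ring = 18 + 2·12 = 42
18(ω_s−ω_c) = −42(ω_r−ω_c),  ω_r=0, ω_s=1
18(1−ω_c) = −42(0−ω_c)  ⇒  60ω_c = 18  ⇒  ω_c = 3/10
ω_c/ω_s = 3/10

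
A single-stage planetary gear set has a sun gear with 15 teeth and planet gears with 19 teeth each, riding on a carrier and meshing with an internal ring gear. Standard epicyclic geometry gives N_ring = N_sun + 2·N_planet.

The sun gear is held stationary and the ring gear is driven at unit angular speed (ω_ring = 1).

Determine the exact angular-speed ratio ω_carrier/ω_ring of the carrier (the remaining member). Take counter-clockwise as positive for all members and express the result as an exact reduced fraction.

N_ring = 15 + 2·19 = 53
15(ω_s−ω_c) = −53(ω_r−ω_c),  ω_s=0, ω_r=1
15(0−ω_c) = −53(1−ω_c)  ⇒  68ω_c = 53  ⇒  ω_c = 53/68
ω_c/ω_r = 53/68

53/68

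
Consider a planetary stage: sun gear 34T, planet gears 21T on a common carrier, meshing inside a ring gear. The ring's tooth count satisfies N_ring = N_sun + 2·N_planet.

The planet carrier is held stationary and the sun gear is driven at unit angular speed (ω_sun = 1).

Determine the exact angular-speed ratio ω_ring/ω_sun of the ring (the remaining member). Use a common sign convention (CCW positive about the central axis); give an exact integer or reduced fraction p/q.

N_ring = 34 + 2·21 = 76
34(ω_s−ω_c) = −76(ω_r−ω_c),  ω_c=0, ω_s=1
ω_r = 0 − (34/76)(1−0) = -17/38
ω_r/ω_s = -17/38

-17/38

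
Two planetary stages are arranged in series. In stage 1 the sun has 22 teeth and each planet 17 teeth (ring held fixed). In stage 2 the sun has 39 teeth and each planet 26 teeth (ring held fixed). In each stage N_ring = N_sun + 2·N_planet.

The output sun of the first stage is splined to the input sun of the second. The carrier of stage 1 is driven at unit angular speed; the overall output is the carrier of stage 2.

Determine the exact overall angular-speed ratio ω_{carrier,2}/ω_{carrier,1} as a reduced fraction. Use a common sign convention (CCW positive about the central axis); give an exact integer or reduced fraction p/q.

Stage 1: N_ring = 22 + 2·17 = 56
Stage 1: 22(ω_s−ω_c) = −56(ω_r−ω_c),  ω_r=0, ω_c=1
Stage 1: ω_s = 1 − (56/22)(0−1) = 39/11
  ⇒ ω_s¹/ω_c¹ = 39/11
Stage 2: N_ring = 39 + 2·26 = 91
Stage 2: 39(ω_s−ω_c) = −91(ω_r−ω_c),  ω_r=0, ω_s=1
Stage 2: 39(1−ω_c) = −91(0−ω_c)  ⇒  130ω_c = 39  ⇒  ω_c = 3/10
  ⇒ ω_c²/ω_s² = 3/10
Coupling ω_s² = ω_s¹ ⇒ overall = 39/11 × 3/10 = 117/110

117/110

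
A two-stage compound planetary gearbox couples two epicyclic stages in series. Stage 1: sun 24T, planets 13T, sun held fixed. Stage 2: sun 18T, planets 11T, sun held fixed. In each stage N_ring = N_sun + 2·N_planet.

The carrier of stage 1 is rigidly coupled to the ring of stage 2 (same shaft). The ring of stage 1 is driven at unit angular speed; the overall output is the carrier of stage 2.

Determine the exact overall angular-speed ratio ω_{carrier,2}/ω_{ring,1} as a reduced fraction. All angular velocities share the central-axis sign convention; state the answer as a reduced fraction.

Stage 1: N_ring = 24 + 2·13 = 50
Stage 1: 24(ω_s−ω_c) = −50(ω_r−ω_c),  ω_s=0, ω_r=1
Stage 1: 24(0−ω_c) = −50(1−ω_c)  ⇒  74ω_c = 50  ⇒  ω_c = 25/37
  ⇒ ω_c¹/ω_r¹ = 25/37
Stage 2: N_ring = 18 + 2·11 = 40
Stage 2: 18(ω_s−ω_c) = −40(ω_r−ω_c),  ω_s=0, ω_r=1
Stage 2: 18(0−ω_c) = −40(1−ω_c)  ⇒  58ω_c = 40  ⇒  ω_c = 20/29
  ⇒ ω_c²/ω_r² = 20/29
Coupling ω_r² = ω_c¹ ⇒ overall = 25/37 × 20/29 = 500/1073

500/1073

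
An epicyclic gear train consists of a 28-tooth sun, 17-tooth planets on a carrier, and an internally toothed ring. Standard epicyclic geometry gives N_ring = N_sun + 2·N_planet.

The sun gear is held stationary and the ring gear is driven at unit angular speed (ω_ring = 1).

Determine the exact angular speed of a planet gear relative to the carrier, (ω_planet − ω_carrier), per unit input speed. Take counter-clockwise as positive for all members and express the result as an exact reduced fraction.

N_ring = 28 + 2·17 = 62
28(ω_s−ω_c) = −62(ω_r−ω_c),  ω_s=0, ω_r=1
28(0−ω_c) = −62(1−ω_c)  ⇒  90ω_c = 62  ⇒  ω_c = 31/45
sun–planet: 28·(0−31/45) = −17·(ω_p−ω_c)  ⇒  ω_p−ω_c = −(28/17)·(-31/45) = 868/765

868/765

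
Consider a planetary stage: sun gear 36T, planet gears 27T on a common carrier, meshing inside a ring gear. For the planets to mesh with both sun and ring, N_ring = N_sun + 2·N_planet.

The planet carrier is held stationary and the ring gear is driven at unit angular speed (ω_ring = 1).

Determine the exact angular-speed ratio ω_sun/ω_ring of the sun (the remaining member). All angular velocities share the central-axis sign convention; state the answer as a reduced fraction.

-5/2

N_ring = 36 + 2·27 = 90
36(ω_s−ω_c) = −90(ω_r−ω_c),  ω_c=0, ω_r=1
ω_s = 0 − (90/36)(1−0) = -5/2
ω_s/ω_r = -5/2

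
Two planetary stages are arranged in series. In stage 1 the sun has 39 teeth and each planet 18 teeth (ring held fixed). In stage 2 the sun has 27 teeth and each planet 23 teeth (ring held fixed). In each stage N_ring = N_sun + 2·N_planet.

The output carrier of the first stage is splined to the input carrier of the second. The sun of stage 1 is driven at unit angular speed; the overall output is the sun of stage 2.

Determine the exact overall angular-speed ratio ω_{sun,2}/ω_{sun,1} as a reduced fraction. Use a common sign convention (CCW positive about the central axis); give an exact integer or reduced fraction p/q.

650/513

Stage 1: N_ring = 39 + 2·18 = 75
Stage 1: 39(ω_s−ω_c) = −75(ω_r−ω_c),  ω_r=0, ω_s=1
Stage 1: 39(1−ω_c) = −75(0−ω_c)  ⇒  114ω_c = 39  ⇒  ω_c = 13/38
  ⇒ ω_c¹/ω_s¹ = 13/38
Stage 2: N_ring = 27 + 2·23 = 73
Stage 2: 27(ω_s−ω_c) = −73(ω_r−ω_c),  ω_r=0, ω_c=1
Stage 2: ω_s = 1 − (73/27)(0−1) = 100/27
  ⇒ ω_s²/ω_c² = 100/27
Coupling ω_c² = ω_c¹ ⇒ overall = 13/38 × 100/27 = 650/513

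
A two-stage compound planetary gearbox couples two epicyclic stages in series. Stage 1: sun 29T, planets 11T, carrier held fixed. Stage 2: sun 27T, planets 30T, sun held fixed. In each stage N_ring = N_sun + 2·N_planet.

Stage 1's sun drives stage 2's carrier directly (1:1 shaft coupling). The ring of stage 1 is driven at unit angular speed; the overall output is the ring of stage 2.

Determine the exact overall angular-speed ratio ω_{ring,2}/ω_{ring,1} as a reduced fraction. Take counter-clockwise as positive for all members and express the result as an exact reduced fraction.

Stage 1: N_ring = 29 + 2·11 = 51
Stage 1: 29(ω_s−ω_c) = −51(ω_r−ω_c),  ω_c=0, ω_r=1
Stage 1: ω_s = 0 − (51/29)(1−0) = -51/29
  ⇒ ω_s¹/ω_r¹ = -51/29
Stage 2: N_ring = 27 + 2·30 = 87
Stage 2: 27(ω_s−ω_c) = −87(ω_r−ω_c),  ω_s=0, ω_c=1
Stage 2: ω_r = 1 − (27/87)(0−1) = 38/29
  ⇒ ω_r²/ω_c² = 38/29
Coupling ω_c² = ω_s¹ ⇒ overall = -51/29 × 38/29 = -1938/841

-1938/841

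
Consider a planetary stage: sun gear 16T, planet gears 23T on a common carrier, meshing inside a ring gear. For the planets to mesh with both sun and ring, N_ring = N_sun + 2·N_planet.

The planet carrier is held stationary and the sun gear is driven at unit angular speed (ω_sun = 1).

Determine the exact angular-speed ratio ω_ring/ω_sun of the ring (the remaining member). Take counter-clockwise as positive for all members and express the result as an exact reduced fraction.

N_ring = 16 + 2·23 = 62
16(ω_s−ω_c) = −62(ω_r−ω_c),  ω_c=0, ω_s=1
ω_r = 0 − (16/62)(1−0) = -8/31
ω_r/ω_s = -8/31

-8/31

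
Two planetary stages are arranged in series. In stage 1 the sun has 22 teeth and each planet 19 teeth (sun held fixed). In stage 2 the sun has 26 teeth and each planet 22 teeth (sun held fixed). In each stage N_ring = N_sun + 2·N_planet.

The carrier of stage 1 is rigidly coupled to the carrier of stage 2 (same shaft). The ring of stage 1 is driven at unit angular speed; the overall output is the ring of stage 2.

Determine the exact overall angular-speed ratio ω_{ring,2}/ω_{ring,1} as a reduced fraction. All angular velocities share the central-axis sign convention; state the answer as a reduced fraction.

288/287

Stage 1: N_ring = 22 + 2·19 = 60
Stage 1: 22(ω_s−ω_c) = −60(ω_r−ω_c),  ω_s=0, ω_r=1
Stage 1: 22(0−ω_c) = −60(1−ω_c)  ⇒  82ω_c = 60  ⇒  ω_c = 30/41
  ⇒ ω_c¹/ω_r¹ = 30/41
Stage 2: N_ring = 26 + 2·22 = 70
Stage 2: 26(ω_s−ω_c) = −70(ω_r−ω_c),  ω_s=0, ω_c=1
Stage 2: ω_r = 1 − (26/70)(0−1) = 48/35
  ⇒ ω_r²/ω_c² = 48/35
Coupling ω_c² = ω_c¹ ⇒ overall = 30/41 × 48/35 = 288/287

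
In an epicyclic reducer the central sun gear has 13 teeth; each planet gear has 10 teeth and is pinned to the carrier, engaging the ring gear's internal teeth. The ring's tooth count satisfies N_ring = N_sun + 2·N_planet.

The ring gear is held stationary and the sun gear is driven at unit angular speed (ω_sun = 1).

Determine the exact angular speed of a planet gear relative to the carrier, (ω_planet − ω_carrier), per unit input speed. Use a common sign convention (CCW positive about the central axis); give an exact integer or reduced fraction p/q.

-429/460

N_ring = 13 + 2·10 = 33
13(ω_s−ω_c) = −33(ω_r−ω_c),  ω_r=0, ω_s=1
13(1−ω_c) = −33(0−ω_c)  ⇒  46ω_c = 13  ⇒  ω_c = 13/46
sun–planet: 13·(1−13/46) = −10·(ω_p−ω_c)  ⇒  ω_p−ω_c = −(13/10)·(33/46) = -429/460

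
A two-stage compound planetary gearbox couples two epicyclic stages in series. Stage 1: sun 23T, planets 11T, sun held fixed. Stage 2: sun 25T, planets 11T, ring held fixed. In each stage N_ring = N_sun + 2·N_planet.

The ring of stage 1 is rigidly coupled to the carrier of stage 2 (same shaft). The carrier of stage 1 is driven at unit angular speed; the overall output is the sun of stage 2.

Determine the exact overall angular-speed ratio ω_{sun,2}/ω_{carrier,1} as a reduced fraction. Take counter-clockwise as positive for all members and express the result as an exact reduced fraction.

544/125

Stage 1: N_ring = 23 + 2·11 = 45
Stage 1: 23(ω_s−ω_c) = −45(ω_r−ω_c),  ω_s=0, ω_c=1
Stage 1: ω_r = 1 − (23/45)(0−1) = 68/45
  ⇒ ω_r¹/ω_c¹ = 68/45
Stage 2: N_ring = 25 + 2·11 = 47
Stage 2: 25(ω_s−ω_c) = −47(ω_r−ω_c),  ω_r=0, ω_c=1
Stage 2: ω_s = 1 − (47/25)(0−1) = 72/25
  ⇒ ω_s²/ω_c² = 72/25
Coupling ω_c² = ω_r¹ ⇒ overall = 68/45 × 72/25 = 544/125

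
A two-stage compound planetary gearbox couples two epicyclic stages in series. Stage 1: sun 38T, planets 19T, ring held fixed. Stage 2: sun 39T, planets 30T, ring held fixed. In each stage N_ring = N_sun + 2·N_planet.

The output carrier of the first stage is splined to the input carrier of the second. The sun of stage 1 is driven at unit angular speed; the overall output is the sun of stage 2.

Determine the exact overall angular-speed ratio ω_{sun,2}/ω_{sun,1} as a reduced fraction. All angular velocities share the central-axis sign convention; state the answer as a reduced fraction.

Stage 1: N_ring = 38 + 2·19 = 76
Stage 1: 38(ω_s−ω_c) = −76(ω_r−ω_c),  ω_r=0, ω_s=1
Stage 1: 38(1−ω_c) = −76(0−ω_c)  ⇒  114ω_c = 38  ⇒  ω_c = 1/3
  ⇒ ω_c¹/ω_s¹ = 1/3
Stage 2: N_ring = 39 + 2·30 = 99
Stage 2: 39(ω_s−ω_c) = −99(ω_r−ω_c),  ω_r=0, ω_c=1
Stage 2: ω_s = 1 − (99/39)(0−1) = 46/13
  ⇒ ω_s²/ω_c² = 46/13
Coupling ω_c² = ω_c¹ ⇒ overall = 1/3 × 46/13 = 46/39

46/39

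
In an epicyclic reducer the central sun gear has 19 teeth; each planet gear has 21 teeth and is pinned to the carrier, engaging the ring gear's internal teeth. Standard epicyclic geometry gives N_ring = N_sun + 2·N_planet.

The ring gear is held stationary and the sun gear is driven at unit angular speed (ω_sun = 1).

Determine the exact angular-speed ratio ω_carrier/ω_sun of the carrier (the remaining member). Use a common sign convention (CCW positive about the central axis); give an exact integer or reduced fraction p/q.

19/80

N_ring = 19 + 2·21 = 61
19(ω_s−ω_c) = −61(ω_r−ω_c),  ω_r=0, ω_s=1
19(1−ω_c) = −61(0−ω_c)  ⇒  80ω_c = 19  ⇒  ω_c = 19/80
ω_c/ω_s = 19/80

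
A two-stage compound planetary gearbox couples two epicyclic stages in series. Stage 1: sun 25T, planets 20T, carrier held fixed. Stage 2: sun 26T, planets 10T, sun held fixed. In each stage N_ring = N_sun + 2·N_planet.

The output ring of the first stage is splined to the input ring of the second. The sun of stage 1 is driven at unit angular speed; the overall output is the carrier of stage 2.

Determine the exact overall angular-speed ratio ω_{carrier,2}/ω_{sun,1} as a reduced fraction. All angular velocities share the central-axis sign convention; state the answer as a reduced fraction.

-115/468

Stage 1: N_ring = 25 + 2·20 = 65
Stage 1: 25(ω_s−ω_c) = −65(ω_r−ω_c),  ω_c=0, ω_s=1
Stage 1: ω_r = 0 − (25/65)(1−0) = -5/13
  ⇒ ω_r¹/ω_s¹ = -5/13
Stage 2: N_ring = 26 + 2·10 = 46
Stage 2: 26(ω_s−ω_c) = −46(ω_r−ω_c),  ω_s=0, ω_r=1
Stage 2: 26(0−ω_c) = −46(1−ω_c)  ⇒  72ω_c = 46  ⇒  ω_c = 23/36
  ⇒ ω_c²/ω_r² = 23/36
Coupling ω_r² = ω_r¹ ⇒ overall = -5/13 × 23/36 = -115/468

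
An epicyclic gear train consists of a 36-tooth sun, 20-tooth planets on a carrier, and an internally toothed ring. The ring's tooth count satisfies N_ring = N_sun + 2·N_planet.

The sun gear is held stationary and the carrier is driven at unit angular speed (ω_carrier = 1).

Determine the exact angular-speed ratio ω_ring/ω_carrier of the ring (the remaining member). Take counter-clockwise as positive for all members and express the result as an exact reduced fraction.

28/19

N_ring = 36 + 2·20 = 76
36(ω_s−ω_c) = −76(ω_r−ω_c),  ω_s=0, ω_c=1
ω_r = 1 − (36/76)(0−1) = 28/19
ω_r/ω_c = 28/19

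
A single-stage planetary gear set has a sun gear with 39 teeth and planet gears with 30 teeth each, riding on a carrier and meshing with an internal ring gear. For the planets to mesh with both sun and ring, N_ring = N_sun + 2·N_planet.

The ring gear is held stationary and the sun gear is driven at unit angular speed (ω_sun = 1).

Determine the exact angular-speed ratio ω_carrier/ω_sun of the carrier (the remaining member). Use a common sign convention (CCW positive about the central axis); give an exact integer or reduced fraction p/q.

N_ring = 39 + 2·30 = 99
39(ω_s−ω_c) = −99(ω_r−ω_c),  ω_r=0, ω_s=1
39(1−ω_c) = −99(0−ω_c)  ⇒  138ω_c = 39  ⇒  ω_c = 13/46
ω_c/ω_s = 13/46

13/46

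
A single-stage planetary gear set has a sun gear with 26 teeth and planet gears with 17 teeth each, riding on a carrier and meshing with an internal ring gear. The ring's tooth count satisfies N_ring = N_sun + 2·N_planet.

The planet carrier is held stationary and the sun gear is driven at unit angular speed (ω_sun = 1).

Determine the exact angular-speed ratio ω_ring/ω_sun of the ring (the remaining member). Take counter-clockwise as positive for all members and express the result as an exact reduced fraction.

N_ring = 26 + 2·17 = 60
26(ω_s−ω_c) = −60(ω_r−ω_c),  ω_c=0, ω_s=1
ω_r = 0 − (26/60)(1−0) = -13/30
ω_r/ω_s = -13/30

-13/30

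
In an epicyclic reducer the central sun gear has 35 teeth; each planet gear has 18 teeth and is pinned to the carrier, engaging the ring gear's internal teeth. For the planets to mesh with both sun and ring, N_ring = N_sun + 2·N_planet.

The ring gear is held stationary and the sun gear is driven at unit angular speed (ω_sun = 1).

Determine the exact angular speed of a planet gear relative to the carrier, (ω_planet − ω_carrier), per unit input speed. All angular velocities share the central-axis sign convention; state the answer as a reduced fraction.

N_ring = 35 + 2·18 = 71
35(ω_s−ω_c) = −71(ω_r−ω_c),  ω_r=0, ω_s=1
35(1−ω_c) = −71(0−ω_c)  ⇒  106ω_c = 35  ⇒  ω_c = 35/106
sun–planet: 35·(1−35/106) = −18·(ω_p−ω_c)  ⇒  ω_p−ω_c = −(35/18)·(71/106) = -2485/1908

-2485/1908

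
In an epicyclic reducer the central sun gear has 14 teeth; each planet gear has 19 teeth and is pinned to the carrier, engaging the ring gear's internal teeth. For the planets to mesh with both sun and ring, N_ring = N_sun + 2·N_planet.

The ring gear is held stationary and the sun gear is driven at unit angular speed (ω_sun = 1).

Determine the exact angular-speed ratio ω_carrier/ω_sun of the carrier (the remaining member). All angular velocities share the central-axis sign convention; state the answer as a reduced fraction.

N_ring = 14 + 2·19 = 52
14(ω_s−ω_c) = −52(ω_r−ω_c),  ω_r=0, ω_s=1
14(1−ω_c) = −52(0−ω_c)  ⇒  66ω_c = 14  ⇒  ω_c = 7/33
ω_c/ω_s = 7/33

7/33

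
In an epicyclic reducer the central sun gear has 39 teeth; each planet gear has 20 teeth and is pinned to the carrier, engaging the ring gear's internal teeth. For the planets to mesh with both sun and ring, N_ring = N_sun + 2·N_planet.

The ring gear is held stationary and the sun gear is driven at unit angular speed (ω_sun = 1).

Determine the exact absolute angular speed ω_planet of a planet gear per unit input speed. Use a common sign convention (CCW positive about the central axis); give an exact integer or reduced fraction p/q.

N_ring = 39 + 2·20 = 79
39(ω_s−ω_c) = −79(ω_r−ω_c),  ω_r=0, ω_s=1
39(1−ω_c) = −79(0−ω_c)  ⇒  118ω_c = 39  ⇒  ω_c = 39/118
sun–planet: 39·(1−39/118) = −20·(ω_p−ω_c)  ⇒  ω_p−ω_c = −(39/20)·(79/118) = -3081/2360
ω_p = 39/118 − 3081/2360 = -39/40

-39/40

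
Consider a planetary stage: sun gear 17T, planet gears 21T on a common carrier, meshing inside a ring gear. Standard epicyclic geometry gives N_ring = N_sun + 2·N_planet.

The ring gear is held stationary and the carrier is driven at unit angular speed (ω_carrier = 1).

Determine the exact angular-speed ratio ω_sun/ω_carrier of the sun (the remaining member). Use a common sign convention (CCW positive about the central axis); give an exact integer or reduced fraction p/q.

N_ring = 17 + 2·21 = 59
17(ω_s−ω_c) = −59(ω_r−ω_c),  ω_r=0, ω_c=1
ω_s = 1 − (59/17)(0−1) = 76/17
ω_s/ω_c = 76/17

76/17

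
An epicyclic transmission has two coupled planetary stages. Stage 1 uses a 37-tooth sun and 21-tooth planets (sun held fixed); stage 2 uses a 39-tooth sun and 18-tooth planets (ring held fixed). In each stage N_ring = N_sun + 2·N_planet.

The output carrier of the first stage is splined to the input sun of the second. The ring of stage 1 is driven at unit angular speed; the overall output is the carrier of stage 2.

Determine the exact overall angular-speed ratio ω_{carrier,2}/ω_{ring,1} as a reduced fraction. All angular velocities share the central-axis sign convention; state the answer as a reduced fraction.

Stage 1: N_ring = 37 + 2·21 = 79
Stage 1: 37(ω_s−ω_c) = −79(ω_r−ω_c),  ω_s=0, ω_r=1
Stage 1: 37(0−ω_c) = −79(1−ω_c)  ⇒  116ω_c = 79  ⇒  ω_c = 79/116
  ⇒ ω_c¹/ω_r¹ = 79/116
Stage 2: N_ring = 39 + 2·18 = 75
Stage 2: 39(ω_s−ω_c) = −75(ω_r−ω_c),  ω_r=0, ω_s=1
Stage 2: 39(1−ω_c) = −75(0−ω_c)  ⇒  114ω_c = 39  ⇒  ω_c = 13/38
  ⇒ ω_c²/ω_s² = 13/38
Coupling ω_s² = ω_c¹ ⇒ overall = 79/116 × 13/38 = 1027/4408

1027/4408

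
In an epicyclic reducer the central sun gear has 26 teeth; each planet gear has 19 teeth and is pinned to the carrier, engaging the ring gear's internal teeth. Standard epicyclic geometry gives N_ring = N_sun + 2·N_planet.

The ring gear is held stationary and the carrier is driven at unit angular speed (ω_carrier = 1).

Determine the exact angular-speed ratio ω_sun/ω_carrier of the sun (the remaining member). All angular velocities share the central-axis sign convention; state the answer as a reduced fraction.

N_ring = 26 + 2·19 = 64
26(ω_s−ω_c) = −64(ω_r−ω_c),  ω_r=0, ω_c=1
ω_s = 1 − (64/26)(0−1) = 45/13
ω_s/ω_c = 45/13

45/13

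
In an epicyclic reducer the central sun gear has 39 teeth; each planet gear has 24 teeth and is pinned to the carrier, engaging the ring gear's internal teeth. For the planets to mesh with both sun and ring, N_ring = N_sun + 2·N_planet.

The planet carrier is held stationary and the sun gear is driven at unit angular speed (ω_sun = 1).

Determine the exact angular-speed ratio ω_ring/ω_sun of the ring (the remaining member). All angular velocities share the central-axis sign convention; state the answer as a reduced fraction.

N_ring = 39 + 2·24 = 87
39(ω_s−ω_c) = −87(ω_r−ω_c),  ω_c=0, ω_s=1
ω_r = 0 − (39/87)(1−0) = -13/29
ω_r/ω_s = -13/29

-13/29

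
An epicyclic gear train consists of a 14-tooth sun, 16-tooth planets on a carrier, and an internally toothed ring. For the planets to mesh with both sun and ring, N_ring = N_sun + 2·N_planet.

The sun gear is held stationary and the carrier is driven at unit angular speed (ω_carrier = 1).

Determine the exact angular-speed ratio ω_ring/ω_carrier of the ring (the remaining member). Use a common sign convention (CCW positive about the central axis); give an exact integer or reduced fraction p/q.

30/23

N_ring = 14 + 2·16 = 46
14(ω_s−ω_c) = −46(ω_r−ω_c),  ω_s=0, ω_c=1
ω_r = 1 − (14/46)(0−1) = 30/23
ω_r/ω_c = 30/23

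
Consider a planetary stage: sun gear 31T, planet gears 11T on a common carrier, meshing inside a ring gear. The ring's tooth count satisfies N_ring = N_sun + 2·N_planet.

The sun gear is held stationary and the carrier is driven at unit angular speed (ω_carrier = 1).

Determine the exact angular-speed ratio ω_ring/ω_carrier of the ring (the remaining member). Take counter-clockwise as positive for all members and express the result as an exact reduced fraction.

84/53

N_ring = 31 + 2·11 = 53
31(ω_s−ω_c) = −53(ω_r−ω_c),  ω_s=0, ω_c=1
ω_r = 1 − (31/53)(0−1) = 84/53
ω_r/ω_c = 84/53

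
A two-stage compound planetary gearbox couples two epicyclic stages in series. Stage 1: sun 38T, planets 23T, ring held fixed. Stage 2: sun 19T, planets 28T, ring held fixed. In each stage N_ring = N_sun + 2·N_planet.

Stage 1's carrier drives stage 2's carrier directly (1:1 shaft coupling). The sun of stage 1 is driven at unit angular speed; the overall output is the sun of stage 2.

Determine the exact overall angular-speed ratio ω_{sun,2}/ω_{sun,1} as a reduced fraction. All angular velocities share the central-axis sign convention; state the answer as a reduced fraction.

Stage 1: N_ring = 38 + 2·23 = 84
Stage 1: 38(ω_s−ω_c) = −84(ω_r−ω_c),  ω_r=0, ω_s=1
Stage 1: 38(1−ω_c) = −84(0−ω_c)  ⇒  122ω_c = 38  ⇒  ω_c = 19/61
  ⇒ ω_c¹/ω_s¹ = 19/61
Stage 2: N_ring = 19 + 2·28 = 75
Stage 2: 19(ω_s−ω_c) = −75(ω_r−ω_c),  ω_r=0, ω_c=1
Stage 2: ω_s = 1 − (75/19)(0−1) = 94/19
  ⇒ ω_s²/ω_c² = 94/19
Coupling ω_c² = ω_c¹ ⇒ overall = 19/61 × 94/19 = 94/61

94/61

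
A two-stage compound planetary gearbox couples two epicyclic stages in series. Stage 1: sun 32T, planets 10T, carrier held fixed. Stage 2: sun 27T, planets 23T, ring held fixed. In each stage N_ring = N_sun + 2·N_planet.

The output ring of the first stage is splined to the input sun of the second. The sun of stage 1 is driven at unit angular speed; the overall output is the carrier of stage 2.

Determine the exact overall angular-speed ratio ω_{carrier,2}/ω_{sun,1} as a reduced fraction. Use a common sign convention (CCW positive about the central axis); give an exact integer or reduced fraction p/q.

-54/325

Stage 1: N_ring = 32 + 2·10 = 52
Stage 1: 32(ω_s−ω_c) = −52(ω_r−ω_c),  ω_c=0, ω_s=1
Stage 1: ω_r = 0 − (32/52)(1−0) = -8/13
  ⇒ ω_r¹/ω_s¹ = -8/13
Stage 2: N_ring = 27 + 2·23 = 73
Stage 2: 27(ω_s−ω_c) = −73(ω_r−ω_c),  ω_r=0, ω_s=1
Stage 2: 27(1−ω_c) = −73(0−ω_c)  ⇒  100ω_c = 27  ⇒  ω_c = 27/100
  ⇒ ω_c²/ω_s² = 27/100
Coupling ω_s² = ω_r¹ ⇒ overall = -8/13 × 27/100 = -54/325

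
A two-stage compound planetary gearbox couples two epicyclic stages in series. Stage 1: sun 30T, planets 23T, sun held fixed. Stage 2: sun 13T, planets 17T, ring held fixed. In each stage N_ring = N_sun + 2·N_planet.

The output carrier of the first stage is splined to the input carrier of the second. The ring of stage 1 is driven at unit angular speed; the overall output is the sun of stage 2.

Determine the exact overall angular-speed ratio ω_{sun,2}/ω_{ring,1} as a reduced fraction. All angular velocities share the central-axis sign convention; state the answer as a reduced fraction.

Stage 1: N_ring = 30 + 2·23 = 76
Stage 1: 30(ω_s−ω_c) = −76(ω_r−ω_c),  ω_s=0, ω_r=1
Stage 1: 30(0−ω_c) = −76(1−ω_c)  ⇒  106ω_c = 76  ⇒  ω_c = 38/53
  ⇒ ω_c¹/ω_r¹ = 38/53
Stage 2: N_ring = 13 + 2·17 = 47
Stage 2: 13(ω_s−ω_c) = −47(ω_r−ω_c),  ω_r=0, ω_c=1
Stage 2: ω_s = 1 − (47/13)(0−1) = 60/13
  ⇒ ω_s²/ω_c² = 60/13
Coupling ω_c² = ω_c¹ ⇒ overall = 38/53 × 60/13 = 2280/689

2280/689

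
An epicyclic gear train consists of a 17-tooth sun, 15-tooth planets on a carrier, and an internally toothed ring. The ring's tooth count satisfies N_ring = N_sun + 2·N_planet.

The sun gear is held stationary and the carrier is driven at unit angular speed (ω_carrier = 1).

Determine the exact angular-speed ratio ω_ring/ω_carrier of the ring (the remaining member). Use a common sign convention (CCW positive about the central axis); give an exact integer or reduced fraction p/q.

64/47

N_ring = 17 + 2·15 = 47
17(ω_s−ω_c) = −47(ω_r−ω_c),  ω_s=0, ω_c=1
ω_r = 1 − (17/47)(0−1) = 64/47
ω_r/ω_c = 64/47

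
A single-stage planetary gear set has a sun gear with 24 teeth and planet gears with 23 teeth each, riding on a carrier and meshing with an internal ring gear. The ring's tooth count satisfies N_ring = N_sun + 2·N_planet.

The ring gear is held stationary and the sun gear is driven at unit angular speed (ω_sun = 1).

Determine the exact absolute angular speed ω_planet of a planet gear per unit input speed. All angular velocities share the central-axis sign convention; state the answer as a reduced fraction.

N_ring = 24 + 2·23 = 70
24(ω_s−ω_c) = −70(ω_r−ω_c),  ω_r=0, ω_s=1
24(1−ω_c) = −70(0−ω_c)  ⇒  94ω_c = 24  ⇒  ω_c = 12/47
sun–planet: 24·(1−12/47) = −23·(ω_p−ω_c)  ⇒  ω_p−ω_c = −(24/23)·(35/47) = -840/1081
ω_p = 12/47 − 840/1081 = -12/23

-12/23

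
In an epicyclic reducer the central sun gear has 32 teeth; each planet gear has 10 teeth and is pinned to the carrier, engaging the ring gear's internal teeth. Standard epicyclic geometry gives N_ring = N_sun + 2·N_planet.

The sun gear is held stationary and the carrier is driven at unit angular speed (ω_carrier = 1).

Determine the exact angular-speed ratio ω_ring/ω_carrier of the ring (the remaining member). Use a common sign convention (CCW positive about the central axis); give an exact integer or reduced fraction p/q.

21/13

N_ring = 32 + 2·10 = 52
32(ω_s−ω_c) = −52(ω_r−ω_c),  ω_s=0, ω_c=1
ω_r = 1 − (32/52)(0−1) = 21/13
ω_r/ω_c = 21/13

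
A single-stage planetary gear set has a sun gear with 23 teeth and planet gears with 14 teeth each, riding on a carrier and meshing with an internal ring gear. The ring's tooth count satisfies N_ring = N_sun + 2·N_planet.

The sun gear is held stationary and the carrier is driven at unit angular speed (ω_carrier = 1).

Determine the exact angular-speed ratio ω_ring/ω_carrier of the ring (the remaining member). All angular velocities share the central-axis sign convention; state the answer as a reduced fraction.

74/51

N_ring = 23 + 2·14 = 51
23(ω_s−ω_c) = −51(ω_r−ω_c),  ω_s=0, ω_c=1
ω_r = 1 − (23/51)(0−1) = 74/51
ω_r/ω_c = 74/51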